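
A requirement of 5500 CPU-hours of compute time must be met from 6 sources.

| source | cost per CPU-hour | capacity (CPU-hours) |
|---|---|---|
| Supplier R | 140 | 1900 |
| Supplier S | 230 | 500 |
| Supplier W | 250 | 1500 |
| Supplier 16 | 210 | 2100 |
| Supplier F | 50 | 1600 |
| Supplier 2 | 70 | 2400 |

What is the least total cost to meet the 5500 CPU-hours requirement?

458000

Fill from the cheapest source first.
Take 1600 from Supplier F at 50 ; need 3900 more.
Take 2400 from Supplier 2 at 70 ; need 1500 more.
Supplier R at 140: take 1500 of its 1900 ; requirement met.
Supplier 16, Supplier S, Supplier W: unused.
Cost = 1600×50 + 2400×70 + 1500×140 = 458000.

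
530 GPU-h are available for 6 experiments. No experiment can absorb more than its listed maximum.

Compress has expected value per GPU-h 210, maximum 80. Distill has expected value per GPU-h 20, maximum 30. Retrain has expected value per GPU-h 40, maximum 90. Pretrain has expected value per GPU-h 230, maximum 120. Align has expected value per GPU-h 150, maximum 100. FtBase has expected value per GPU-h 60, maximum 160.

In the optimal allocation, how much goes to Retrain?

70

Rank by expected value per GPU-h: Pretrain 230 > Compress 210 > Align 150 > FtBase 60 > Retrain 40 > Distill 20.
Give Pretrain 120 to hit its cap of 120 ; 410 left.
Compress takes 80 to reach its cap of 80 ; 330 left.
Give Align 100 to hit its cap of 100 ; 230 left.
FtBase takes 160 to reach its cap of 160 ; 70 left.
Only 70 left; Retrain takes them to reach 70.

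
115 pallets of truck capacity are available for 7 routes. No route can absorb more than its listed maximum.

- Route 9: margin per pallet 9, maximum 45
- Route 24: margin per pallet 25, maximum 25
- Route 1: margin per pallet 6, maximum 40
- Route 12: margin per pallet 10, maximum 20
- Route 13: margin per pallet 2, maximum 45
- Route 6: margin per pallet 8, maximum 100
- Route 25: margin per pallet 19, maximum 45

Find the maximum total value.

1905

Highest margin per pallet first: Route 24 25 > Route 25 19 > Route 12 10 > Route 9 9 > Route 6 8 > Route 1 6 > Route 13 2.
Route 24 takes 25 to reach its cap of 25 → 90 left.
Route 25: +45 to 45 (cap) → 45 left.
Route 12 takes 20 to reach its cap of 20 → 25 left.
Route 9 has room for 45 but only 25 remain, so it gets 25.
Total = 9×25 + 25×25 + 10×20 + 19×45 = 1905.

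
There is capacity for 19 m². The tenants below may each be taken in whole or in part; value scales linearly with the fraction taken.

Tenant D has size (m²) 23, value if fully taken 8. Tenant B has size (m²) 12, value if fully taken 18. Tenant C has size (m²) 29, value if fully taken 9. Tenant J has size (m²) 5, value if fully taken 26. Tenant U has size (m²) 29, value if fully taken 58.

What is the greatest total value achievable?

54

Best value per unit of size first: Tenant J 26/5≈5.2, Tenant U 58/29≈2, Tenant B 18/12≈1.5, Tenant D 8/23≈0.348, Tenant C 9/29≈0.31.
All 5 m² of Tenant J fit (value 26) — 14 remain.
Only 14 m² remain; take 14/29 of Tenant U for value 58×14/29 = 28.
Total value = 54.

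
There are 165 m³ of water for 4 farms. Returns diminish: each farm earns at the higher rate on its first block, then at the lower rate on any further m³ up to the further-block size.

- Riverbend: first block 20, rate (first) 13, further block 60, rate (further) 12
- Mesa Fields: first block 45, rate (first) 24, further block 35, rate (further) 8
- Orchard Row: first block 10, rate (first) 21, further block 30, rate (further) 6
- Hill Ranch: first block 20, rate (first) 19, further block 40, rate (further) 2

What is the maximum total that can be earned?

2730

Rank every tier by rate: Mesa Fields/T1 24 > Orchard Row/T1 21 > Hill Ranch/T1 19 > Riverbend/T1 13 > Riverbend/T2 12 > Mesa Fields/T2 8 > Orchard Row/T2 6 > Hill Ranch/T2 2.
Mesa Fields/T1 (24): +45 → 120 left.
Orchard Row T1 at 21: fill all 10 → 110 left.
Fill Hill Ranch T1 block (20 at 19) → 90 left.
Riverbend T1 at 13: fill all 20 → 70 left.
Riverbend/T2 (12): +60 → 10 left.
10 remain; put them into Mesa Fields T2 at 8.
Total = 24×45 + 21×10 + 19×20 + 13×20 + 12×60 + 8×10 = 2730.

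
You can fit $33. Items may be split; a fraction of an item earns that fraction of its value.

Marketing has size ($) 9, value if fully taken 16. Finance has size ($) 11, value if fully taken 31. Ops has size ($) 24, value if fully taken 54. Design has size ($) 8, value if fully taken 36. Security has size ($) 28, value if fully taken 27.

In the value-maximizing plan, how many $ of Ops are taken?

14

Best value per unit of size first: Design 36/8≈4.5, Finance 31/11≈2.82, Ops 54/24≈2.25, Marketing 16/9≈1.78, Security 27/28≈0.964.
All 8 $ of Design fit (value 36) — 25 remain.
Finance: take in full, 11 $ for value 31 — 14 left.
Only 14 $ remain; take 14/24 of Ops for value 54×14/24 = 31.5.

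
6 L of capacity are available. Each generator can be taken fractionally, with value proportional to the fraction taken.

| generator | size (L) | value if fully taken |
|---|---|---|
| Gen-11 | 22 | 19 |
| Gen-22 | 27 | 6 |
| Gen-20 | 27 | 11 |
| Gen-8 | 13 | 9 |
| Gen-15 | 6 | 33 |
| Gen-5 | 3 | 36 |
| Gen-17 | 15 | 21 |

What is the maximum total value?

Rank by value-to-size ratio: Gen-5 36/3≈12, Gen-15 33/6≈5.5, Gen-17 21/15≈1.4, Gen-11 19/22≈0.864, Gen-8 9/13≈0.692, Gen-20 11/27≈0.407, Gen-22 6/27≈0.222.
Gen-5: take in full, 3 L for value 36 — 3 left.
3 L left: a 3/6 share of Gen-15 gives 33×3/6 = 16.5.
Total value = 52.5.

52.5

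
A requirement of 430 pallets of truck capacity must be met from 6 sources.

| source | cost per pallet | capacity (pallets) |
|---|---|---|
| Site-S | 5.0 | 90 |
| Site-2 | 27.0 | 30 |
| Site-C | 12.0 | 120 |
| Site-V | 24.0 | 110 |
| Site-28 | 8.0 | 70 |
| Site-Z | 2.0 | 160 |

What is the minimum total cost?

Cheapest first:
Site-Z (2.0): use full 160 — 270 pallets to go.
Site-S at 5.0: take all 90 pallets — 180 still needed.
Site-28 at 8.0: take all 70 pallets — 110 still needed.
Site-C (12.0): take the remaining 110 — done.
Site-V, Site-2: unused.
Cost = 160×2.0 + 90×5.0 + 70×8.0 + 110×12.0 = 2650.

2650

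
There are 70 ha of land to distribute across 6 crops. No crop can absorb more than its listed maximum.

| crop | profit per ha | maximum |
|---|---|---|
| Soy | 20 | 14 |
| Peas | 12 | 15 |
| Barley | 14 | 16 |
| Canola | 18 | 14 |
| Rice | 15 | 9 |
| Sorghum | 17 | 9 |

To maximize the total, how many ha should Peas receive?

8

Highest profit per ha first: Soy 20 > Canola 18 > Sorghum 17 > Rice 15 > Barley 14 > Peas 12.
Soy: +14 to 14 (cap) → 56 left.
Canola: +14 to 14 (cap) → 42 left.
Sorghum takes 9 to reach its cap of 9 → 33 left.
Rice: +9 to 9 (cap) → 24 left.
Give Barley 16 to hit its cap of 16 → 8 left.
Peas has room for 15 but only 8 remain, so it gets 8.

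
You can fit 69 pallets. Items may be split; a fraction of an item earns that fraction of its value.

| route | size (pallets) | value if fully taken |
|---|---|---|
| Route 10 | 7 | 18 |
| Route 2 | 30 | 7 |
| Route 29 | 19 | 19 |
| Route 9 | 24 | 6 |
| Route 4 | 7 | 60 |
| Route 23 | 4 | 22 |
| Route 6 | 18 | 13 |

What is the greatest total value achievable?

Rank by value-to-size ratio: Route 4 60/7≈8.57, Route 23 22/4≈5.5, Route 10 18/7≈2.57, Route 29 19/19≈1, Route 6 13/18≈0.722, Route 9 6/24≈0.25, Route 2 7/30≈0.233.
Take all of Route 4 (7 pallets, value 60) → 62 pallets left.
All 4 pallets of Route 23 fit (value 22) → 58 remain.
Route 10: take in full, 7 pallets for value 18 → 51 left.
All 19 pallets of Route 29 fit (value 19) → 32 remain.
All 18 pallets of Route 6 fit (value 13) → 14 remain.
Fill the last 14 pallets with part of Route 9: 14/24 of it earns 3.5.
Total value = 135.5.

135.5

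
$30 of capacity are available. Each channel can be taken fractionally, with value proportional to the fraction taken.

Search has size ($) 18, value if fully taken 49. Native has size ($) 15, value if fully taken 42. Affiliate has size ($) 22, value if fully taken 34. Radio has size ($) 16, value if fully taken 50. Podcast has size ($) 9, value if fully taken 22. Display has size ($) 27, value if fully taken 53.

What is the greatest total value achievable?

89.2

Best value per unit of size first: Radio 50/16≈3.12, Native 42/15≈2.8, Search 49/18≈2.72, Podcast 22/9≈2.44, Display 53/27≈1.96, Affiliate 34/22≈1.55.
Radio: take in full, 16 $ for value 50 → 14 left.
Only 14 $ remain; take 14/15 of Native for value 42×14/15 = 39.2.
Total value = 89.2.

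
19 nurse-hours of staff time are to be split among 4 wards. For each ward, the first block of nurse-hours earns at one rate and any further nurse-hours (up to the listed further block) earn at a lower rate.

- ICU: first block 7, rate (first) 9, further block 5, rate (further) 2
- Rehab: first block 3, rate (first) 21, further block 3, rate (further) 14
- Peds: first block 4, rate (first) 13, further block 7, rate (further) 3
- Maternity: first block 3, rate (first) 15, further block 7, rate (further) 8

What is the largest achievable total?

Rank every tier by rate: Rehab/first 21 > Maternity/first 15 > Rehab/second 14 > Peds/first 13 > ICU/first 9 > Maternity/second 8 > Peds/second 3 > ICU/second 2.
Fill Rehab first block (3 at 21) — 16 left.
Fill Maternity first block (3 at 15) — 13 left.
Rehab/second (14): +3 — 10 left.
Peds first at 13: fill all 4 — 6 left.
ICU first at 9: only 6 left, fill 6.
Total = 21×3 + 15×3 + 14×3 + 13×4 + 9×6 = 256.

256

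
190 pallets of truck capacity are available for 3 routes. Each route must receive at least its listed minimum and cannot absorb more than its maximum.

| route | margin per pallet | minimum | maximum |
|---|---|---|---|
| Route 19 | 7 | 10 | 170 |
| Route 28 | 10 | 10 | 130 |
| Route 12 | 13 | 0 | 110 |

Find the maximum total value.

2200

Meeting every minimum uses 10+10+0 = 20 pallets, leaving 170.
Order the routes by margin per pallet: Route 12 13 > Route 28 10 > Route 19 7.
Route 12: +110 to 110 (cap) — 60 left.
Only 60 left; Route 28 takes them to reach 70.
Total = 7×10 + 10×70 + 13×110 = 2200.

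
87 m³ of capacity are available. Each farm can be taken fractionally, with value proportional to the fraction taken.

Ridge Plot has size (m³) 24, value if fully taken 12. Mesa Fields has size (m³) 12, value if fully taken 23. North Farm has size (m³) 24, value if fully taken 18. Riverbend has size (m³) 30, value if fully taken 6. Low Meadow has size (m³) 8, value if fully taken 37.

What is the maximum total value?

Rank by value-to-size ratio: Low Meadow 37/8≈4.62, Mesa Fields 23/12≈1.92, North Farm 18/24≈0.75, Ridge Plot 12/24≈0.5, Riverbend 6/30≈0.2.
All 8 m³ of Low Meadow fit (value 37) → 79 remain.
Take all of Mesa Fields (12 m³, value 23) → 67 m³ left.
All 24 m³ of North Farm fit (value 18) → 43 remain.
All 24 m³ of Ridge Plot fit (value 12) → 19 remain.
Fill the last 19 m³ with part of Riverbend: 19/30 of it earns 3.8.
Total value = 93.8.

93.8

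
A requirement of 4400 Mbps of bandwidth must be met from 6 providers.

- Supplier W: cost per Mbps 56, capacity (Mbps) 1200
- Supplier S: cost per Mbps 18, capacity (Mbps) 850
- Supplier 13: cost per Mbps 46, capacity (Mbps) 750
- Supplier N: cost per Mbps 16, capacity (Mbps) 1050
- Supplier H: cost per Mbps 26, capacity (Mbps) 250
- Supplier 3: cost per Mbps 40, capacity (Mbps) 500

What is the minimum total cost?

Fill from the cheapest provider first.
Take 1050 from Supplier N at 16 ; need 3350 more.
Take 850 from Supplier S at 18 ; need 2500 more.
Supplier H at 26: take all 250 Mbps ; 2250 still needed.
Take 500 from Supplier 3 at 40 ; need 1750 more.
Supplier 13 at 46: take all 750 Mbps ; 1000 still needed.
Supplier W (56): take the remaining 1000 ; done.
Cost = 1050×16 + 850×18 + 250×26 + 500×40 + 750×46 + 1000×56 = 149100.

149100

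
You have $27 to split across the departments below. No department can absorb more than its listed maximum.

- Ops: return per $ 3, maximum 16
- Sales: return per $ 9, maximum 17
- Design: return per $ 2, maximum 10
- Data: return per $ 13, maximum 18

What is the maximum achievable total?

315

Highest return per $ first: Data 13 > Sales 9 > Ops 3 > Design 2.
Data takes 18 to reach its cap of 18 — 9 left.
Only 9 left; Sales takes them to reach 9.
Total = 9×9 + 13×18 = 315.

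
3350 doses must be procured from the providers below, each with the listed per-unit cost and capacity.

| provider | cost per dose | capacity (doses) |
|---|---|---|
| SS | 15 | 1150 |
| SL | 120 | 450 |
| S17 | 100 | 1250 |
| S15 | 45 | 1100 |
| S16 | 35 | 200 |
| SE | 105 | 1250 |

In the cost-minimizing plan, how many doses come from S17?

Use providers in increasing cost order.
SS (15): use full 1150 → 2200 doses to go.
Take 200 from S16 at 35 → need 2000 more.
Take 1100 from S15 at 45 → need 900 more.
S17 at 100: take 900 of its 1250 → requirement met.
SE, SL: unused.

900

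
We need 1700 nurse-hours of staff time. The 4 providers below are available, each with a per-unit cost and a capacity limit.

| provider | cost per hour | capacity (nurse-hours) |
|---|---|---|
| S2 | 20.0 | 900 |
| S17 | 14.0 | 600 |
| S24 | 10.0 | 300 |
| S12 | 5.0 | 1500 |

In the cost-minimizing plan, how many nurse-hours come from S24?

Use providers in increasing cost order.
Take 1500 from S12 at 5.0 ; need 200 more.
S24 (10.0): take the remaining 200 ; done.
S17, S2: unused.

200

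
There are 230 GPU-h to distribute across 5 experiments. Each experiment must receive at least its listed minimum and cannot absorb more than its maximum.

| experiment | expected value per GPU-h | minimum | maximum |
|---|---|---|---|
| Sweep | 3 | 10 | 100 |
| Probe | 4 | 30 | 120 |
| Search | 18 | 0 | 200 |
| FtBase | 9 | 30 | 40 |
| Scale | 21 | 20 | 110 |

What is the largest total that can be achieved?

Meeting every minimum uses 10+30+0+30+20 = 90 GPU-h, leaving 140.
Highest expected value per GPU-h first: Scale 21 > Search 18 > FtBase 9 > Probe 4 > Sweep 3.
Scale takes 90 more to reach its cap of 110 ; 50 left.
Only 50 left; Search takes them to reach 50.
Total = 3×10 + 4×30 + 18×50 + 9×30 + 21×110 = 3630.

3630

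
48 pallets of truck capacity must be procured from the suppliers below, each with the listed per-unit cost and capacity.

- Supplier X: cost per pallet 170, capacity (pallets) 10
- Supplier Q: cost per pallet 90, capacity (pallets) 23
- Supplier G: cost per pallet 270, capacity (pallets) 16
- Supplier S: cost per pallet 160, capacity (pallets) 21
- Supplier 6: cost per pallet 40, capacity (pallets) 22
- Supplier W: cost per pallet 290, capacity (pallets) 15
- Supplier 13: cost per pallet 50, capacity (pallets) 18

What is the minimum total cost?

Use suppliers in increasing cost order.
Supplier 6 (40): use full 22 → 26 pallets to go.
Take 18 from Supplier 13 at 50 → need 8 more.
Supplier Q at 90: take 8 of its 23 → requirement met.
Supplier S, Supplier X, Supplier G, Supplier W: unused.
Cost = 22×40 + 18×50 + 8×90 = 2500.

2500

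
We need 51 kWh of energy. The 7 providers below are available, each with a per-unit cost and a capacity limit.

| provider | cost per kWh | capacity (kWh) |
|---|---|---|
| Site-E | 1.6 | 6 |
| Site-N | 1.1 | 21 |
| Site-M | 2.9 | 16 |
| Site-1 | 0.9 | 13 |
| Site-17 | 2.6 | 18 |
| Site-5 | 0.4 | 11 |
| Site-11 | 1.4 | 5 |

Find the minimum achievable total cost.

47.8

Fill from the cheapest provider first.
Take 11 from Site-5 at 0.4 ; need 40 more.
Site-1 (0.9): use full 13 ; 27 kWh to go.
Site-N at 1.1: take all 21 kWh ; 6 still needed.
Site-11 (1.4): use full 5 ; 1 kWh to go.
Site-E at 1.6: take 1 of its 6 ; requirement met.
Site-17, Site-M: unused.
Cost = 11×0.4 + 13×0.9 + 21×1.1 + 5×1.4 + 1×1.6 = 47.8.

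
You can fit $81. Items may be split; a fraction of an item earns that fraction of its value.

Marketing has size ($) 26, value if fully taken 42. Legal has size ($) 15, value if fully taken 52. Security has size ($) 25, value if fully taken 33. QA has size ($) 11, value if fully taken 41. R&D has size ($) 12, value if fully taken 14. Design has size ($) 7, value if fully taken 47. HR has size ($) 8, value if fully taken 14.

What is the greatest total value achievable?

Best value per unit of size first: Design 47/7≈6.71, QA 41/11≈3.73, Legal 52/15≈3.47, HR 14/8≈1.75, Marketing 42/26≈1.62, Security 33/25≈1.32, R&D 14/12≈1.17.
All 7 $ of Design fit (value 47) — 74 remain.
Take all of QA (11 $, value 41) — 63 $ left.
All 15 $ of Legal fit (value 52) — 48 remain.
HR: take in full, 8 $ for value 14 — 40 left.
Take all of Marketing (26 $, value 42) — 14 $ left.
Only 14 $ remain; take 14/25 of Security for value 33×14/25 = 18.48.
Total value = 214.48.

214.48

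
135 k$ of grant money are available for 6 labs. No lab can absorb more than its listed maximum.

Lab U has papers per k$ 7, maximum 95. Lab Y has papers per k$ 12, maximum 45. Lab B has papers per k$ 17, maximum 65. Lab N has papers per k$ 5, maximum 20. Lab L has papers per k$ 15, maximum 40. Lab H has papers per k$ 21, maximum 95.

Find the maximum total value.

Highest papers per k$ first: Lab H 21 > Lab B 17 > Lab L 15 > Lab Y 12 > Lab U 7 > Lab N 5.
Lab H: +95 to 95 (cap) → 40 left.
Lab B: +40 (room for 65) → 40. Pool exhausted.
Total = 17×40 + 21×95 = 2675.

2675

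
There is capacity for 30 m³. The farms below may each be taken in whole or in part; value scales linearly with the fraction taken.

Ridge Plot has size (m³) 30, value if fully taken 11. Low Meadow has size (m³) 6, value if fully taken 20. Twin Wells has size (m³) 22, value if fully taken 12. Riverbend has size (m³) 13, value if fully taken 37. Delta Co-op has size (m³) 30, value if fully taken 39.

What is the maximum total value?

Rank by value-to-size ratio: Low Meadow 20/6≈3.33, Riverbend 37/13≈2.85, Delta Co-op 39/30≈1.3, Twin Wells 12/22≈0.545, Ridge Plot 11/30≈0.367.
Take all of Low Meadow (6 m³, value 20) ; 24 m³ left.
Take all of Riverbend (13 m³, value 37) ; 11 m³ left.
Only 11 m³ remain; take 11/30 of Delta Co-op for value 39×11/30 = 14.3.
Total value = 71.3.

71.3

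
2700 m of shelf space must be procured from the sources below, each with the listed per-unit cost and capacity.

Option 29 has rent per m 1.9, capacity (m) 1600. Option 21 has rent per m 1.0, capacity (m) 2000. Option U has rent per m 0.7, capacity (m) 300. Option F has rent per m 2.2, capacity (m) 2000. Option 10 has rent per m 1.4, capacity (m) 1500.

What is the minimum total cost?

2770

Use sources in increasing cost order.
Take 300 from Option U at 0.7 ; need 2400 more.
Take 2000 from Option 21 at 1.0 ; need 400 more.
Option 10 at 1.4: take 400 of its 1500 ; requirement met.
Option 29, Option F: unused.
Cost = 300×0.7 + 2000×1.0 + 400×1.4 = 2770.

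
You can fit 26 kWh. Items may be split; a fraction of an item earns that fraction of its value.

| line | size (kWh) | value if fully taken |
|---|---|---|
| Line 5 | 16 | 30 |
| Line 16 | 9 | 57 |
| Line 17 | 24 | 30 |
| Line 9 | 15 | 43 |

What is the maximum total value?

103.75

Sort by value density: Line 16 57/9≈6.33, Line 9 43/15≈2.87, Line 5 30/16≈1.88, Line 17 30/24≈1.25.
All 9 kWh of Line 16 fit (value 57) → 17 remain.
Take all of Line 9 (15 kWh, value 43) → 2 kWh left.
Only 2 kWh remain; take 2/16 of Line 5 for value 30×2/16 = 3.75.
Total value = 103.75.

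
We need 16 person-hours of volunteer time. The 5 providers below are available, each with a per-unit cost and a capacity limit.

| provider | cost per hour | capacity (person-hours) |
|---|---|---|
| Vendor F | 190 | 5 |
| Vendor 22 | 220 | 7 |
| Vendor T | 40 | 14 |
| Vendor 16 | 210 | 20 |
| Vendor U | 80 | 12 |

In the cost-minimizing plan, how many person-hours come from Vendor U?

2

Cheapest first:
Vendor T (40): use full 14 ; 2 person-hours to go.
Take 2 from Vendor U at 80 to finish.
Vendor F, Vendor 16, Vendor 22: unused.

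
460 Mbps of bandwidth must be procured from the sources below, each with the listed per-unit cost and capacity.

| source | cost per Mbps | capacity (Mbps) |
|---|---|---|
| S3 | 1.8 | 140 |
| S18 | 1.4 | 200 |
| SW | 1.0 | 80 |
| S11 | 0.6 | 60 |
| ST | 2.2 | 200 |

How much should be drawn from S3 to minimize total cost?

Fill from the cheapest source first.
Take 60 from S11 at 0.6 — need 400 more.
SW (1.0): use full 80 — 320 Mbps to go.
S18 (1.4): use full 200 — 120 Mbps to go.
S3 (1.8): take the remaining 120 — done.
ST: unused.

120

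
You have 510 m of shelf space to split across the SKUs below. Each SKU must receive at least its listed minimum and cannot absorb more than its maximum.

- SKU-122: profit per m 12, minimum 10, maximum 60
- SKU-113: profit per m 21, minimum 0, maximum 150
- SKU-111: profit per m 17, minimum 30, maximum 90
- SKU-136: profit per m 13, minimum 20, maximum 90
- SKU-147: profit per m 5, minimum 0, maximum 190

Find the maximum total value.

7170

Meeting every minimum uses 10+0+30+20+0 = 60 m, leaving 450.
Highest profit per m first: SKU-113 21 > SKU-111 17 > SKU-136 13 > SKU-122 12 > SKU-147 5.
SKU-113: +150 to 150 (cap) → 300 left.
Give SKU-111 60 more to hit its cap of 90 → 240 left.
SKU-136: +70 to 90 (cap) → 170 left.
SKU-122 takes 50 more to reach its cap of 60 → 120 left.
Only 120 left; SKU-147 takes them to reach 120.
Total = 12×60 + 21×150 + 17×90 + 13×90 + 5×120 = 7170.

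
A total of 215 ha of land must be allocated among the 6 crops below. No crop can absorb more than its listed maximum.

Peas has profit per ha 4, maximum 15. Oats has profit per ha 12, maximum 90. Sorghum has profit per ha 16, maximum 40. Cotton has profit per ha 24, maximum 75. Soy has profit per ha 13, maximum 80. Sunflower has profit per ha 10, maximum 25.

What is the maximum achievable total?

3720

Order the crops by profit per ha: Cotton 24 > Sorghum 16 > Soy 13 > Oats 12 > Sunflower 10 > Peas 4.
Cotton takes 75 to reach its cap of 75 → 140 left.
Sorghum: +40 to 40 (cap) → 100 left.
Give Soy 80 to hit its cap of 80 → 20 left.
Only 20 left; Oats takes them to reach 20.
Total = 12×20 + 16×40 + 24×75 + 13×80 = 3720.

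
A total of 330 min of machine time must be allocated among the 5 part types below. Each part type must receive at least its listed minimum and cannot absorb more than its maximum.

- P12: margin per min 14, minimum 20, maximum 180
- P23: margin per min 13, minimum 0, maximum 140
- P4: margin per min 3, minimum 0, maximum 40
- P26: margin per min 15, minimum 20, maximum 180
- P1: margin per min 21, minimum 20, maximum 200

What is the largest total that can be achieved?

Meeting every minimum uses 20+0+0+20+20 = 60 min, leaving 270.
Rank by margin per min: P1 21 > P26 15 > P12 14 > P23 13 > P4 3.
Give P1 180 more to hit its cap of 200 ; 90 left.
P26 has room for 160 more but only 90 remain, so it gets 110.
Total = 14×20 + 15×110 + 21×200 = 6130.

6130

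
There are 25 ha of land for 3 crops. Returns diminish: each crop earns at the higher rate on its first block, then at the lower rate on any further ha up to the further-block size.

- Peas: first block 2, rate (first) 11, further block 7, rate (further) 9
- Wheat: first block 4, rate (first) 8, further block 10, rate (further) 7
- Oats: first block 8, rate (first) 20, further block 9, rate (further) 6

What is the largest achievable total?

Order all 6 blocks by rate: Oats/T1 20 > Peas/T1 11 > Peas/T2 9 > Wheat/T1 8 > Wheat/T2 7 > Oats/T2 6.
Oats/T1 (20): +8 ; 17 left.
Peas/T1 (11): +2 ; 15 left.
Peas/T2 (9): +7 ; 8 left.
Wheat T1 at 8: fill all 4 ; 4 left.
Wheat/T2: +4 of 10 at 7; pool empty.
Total = 20×8 + 11×2 + 9×7 + 8×4 + 7×4 = 305.

305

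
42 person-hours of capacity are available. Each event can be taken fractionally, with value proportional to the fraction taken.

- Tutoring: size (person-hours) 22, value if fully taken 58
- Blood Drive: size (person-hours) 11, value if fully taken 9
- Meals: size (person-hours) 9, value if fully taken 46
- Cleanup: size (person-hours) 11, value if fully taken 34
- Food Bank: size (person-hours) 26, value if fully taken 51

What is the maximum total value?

138

Rank by value-to-size ratio: Meals 46/9≈5.11, Cleanup 34/11≈3.09, Tutoring 58/22≈2.64, Food Bank 51/26≈1.96, Blood Drive 9/11≈0.818.
Meals: take in full, 9 person-hours for value 46 ; 33 left.
All 11 person-hours of Cleanup fit (value 34) ; 22 remain.
All 22 person-hours of Tutoring fit (value 58) ; 0 remain.
Total value = 138.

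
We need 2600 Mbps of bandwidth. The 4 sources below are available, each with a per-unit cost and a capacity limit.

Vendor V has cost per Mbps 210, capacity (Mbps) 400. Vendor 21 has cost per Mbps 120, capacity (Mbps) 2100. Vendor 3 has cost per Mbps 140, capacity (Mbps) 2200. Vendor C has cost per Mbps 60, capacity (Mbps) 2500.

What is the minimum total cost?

162000

Fill from the cheapest source first.
Vendor C (60): use full 2500 ; 100 Mbps to go.
Vendor 21 at 120: take 100 of its 2100 ; requirement met.
Vendor 3, Vendor V: unused.
Cost = 2500×60 + 100×120 = 162000.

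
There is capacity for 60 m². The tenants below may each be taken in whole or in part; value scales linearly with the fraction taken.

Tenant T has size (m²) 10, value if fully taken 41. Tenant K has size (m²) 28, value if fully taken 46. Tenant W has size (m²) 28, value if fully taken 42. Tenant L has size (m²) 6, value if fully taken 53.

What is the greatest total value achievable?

164

Rank by value-to-size ratio: Tenant L 53/6≈8.83, Tenant T 41/10≈4.1, Tenant K 46/28≈1.64, Tenant W 42/28≈1.5.
Take all of Tenant L (6 m², value 53) ; 54 m² left.
Take all of Tenant T (10 m², value 41) ; 44 m² left.
All 28 m² of Tenant K fit (value 46) ; 16 remain.
Only 16 m² remain; take 16/28 of Tenant W for value 42×16/28 = 24.
Total value = 164.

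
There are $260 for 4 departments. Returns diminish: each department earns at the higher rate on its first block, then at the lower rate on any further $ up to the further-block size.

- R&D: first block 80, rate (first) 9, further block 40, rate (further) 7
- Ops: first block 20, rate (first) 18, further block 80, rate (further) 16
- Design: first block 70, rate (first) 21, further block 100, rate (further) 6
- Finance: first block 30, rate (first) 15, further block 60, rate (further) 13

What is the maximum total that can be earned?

Rank every tier by rate: Design/T1 21 > Ops/T1 18 > Ops/T2 16 > Finance/T1 15 > Finance/T2 13 > R&D/T1 9 > R&D/T2 7 > Design/T2 6.
Fill Design T1 block (70 at 21) → 190 left.
Ops T1 at 18: fill all 20 → 170 left.
Fill Ops T2 block (80 at 16) → 90 left.
Fill Finance T1 block (30 at 15) → 60 left.
Finance/T2 (13): +60 → 0 left.
Total = 21×70 + 18×20 + 16×80 + 15×30 + 13×60 = 4340.

4340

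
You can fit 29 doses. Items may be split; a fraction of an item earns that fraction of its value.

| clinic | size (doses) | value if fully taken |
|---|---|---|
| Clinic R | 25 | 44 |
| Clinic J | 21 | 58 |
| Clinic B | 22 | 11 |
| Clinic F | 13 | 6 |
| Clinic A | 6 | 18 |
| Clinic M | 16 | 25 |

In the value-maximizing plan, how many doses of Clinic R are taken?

2

Rank by value-to-size ratio: Clinic A 18/6≈3, Clinic J 58/21≈2.76, Clinic R 44/25≈1.76, Clinic M 25/16≈1.56, Clinic B 11/22≈0.5, Clinic F 6/13≈0.462.
Clinic A: take in full, 6 doses for value 18 ; 23 left.
Take all of Clinic J (21 doses, value 58) ; 2 doses left.
Only 2 doses remain; take 2/25 of Clinic R for value 44×2/25 = 3.52.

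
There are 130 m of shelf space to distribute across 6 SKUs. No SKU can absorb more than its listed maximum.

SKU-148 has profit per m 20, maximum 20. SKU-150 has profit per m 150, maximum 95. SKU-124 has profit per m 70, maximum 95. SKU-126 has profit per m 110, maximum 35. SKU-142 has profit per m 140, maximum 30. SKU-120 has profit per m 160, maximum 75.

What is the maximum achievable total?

20250

Order the SKUs by profit per m: SKU-120 160 > SKU-150 150 > SKU-142 140 > SKU-126 110 > SKU-124 70 > SKU-148 20.
SKU-120: +75 to 75 (cap) → 55 left.
SKU-150 has room for 95 but only 55 remain, so it gets 55.
Total = 150×55 + 160×75 = 20250.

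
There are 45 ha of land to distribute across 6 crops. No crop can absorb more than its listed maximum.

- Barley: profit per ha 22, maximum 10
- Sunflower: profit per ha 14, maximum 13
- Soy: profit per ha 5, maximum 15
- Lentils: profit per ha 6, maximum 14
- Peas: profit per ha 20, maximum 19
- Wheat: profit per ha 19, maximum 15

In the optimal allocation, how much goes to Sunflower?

1

Order the crops by profit per ha: Barley 22 > Peas 20 > Wheat 19 > Sunflower 14 > Lentils 6 > Soy 5.
Barley takes 10 to reach its cap of 10 — 35 left.
Peas takes 19 to reach its cap of 19 — 16 left.
Wheat: +15 to 15 (cap) — 1 left.
Sunflower has room for 13 but only 1 remain, so it gets 1.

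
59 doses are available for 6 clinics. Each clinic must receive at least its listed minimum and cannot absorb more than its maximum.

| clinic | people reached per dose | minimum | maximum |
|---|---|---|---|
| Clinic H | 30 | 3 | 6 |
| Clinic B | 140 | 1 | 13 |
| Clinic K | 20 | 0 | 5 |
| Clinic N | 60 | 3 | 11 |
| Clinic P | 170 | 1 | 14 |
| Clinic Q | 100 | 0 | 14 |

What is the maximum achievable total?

6460

Meeting every minimum uses 3+1+0+3+1+0 = 8 doses, leaving 51.
Order the clinics by people reached per dose: Clinic P 170 > Clinic B 140 > Clinic Q 100 > Clinic N 60 > Clinic H 30 > Clinic K 20.
Clinic P takes 13 more to reach its cap of 14 — 38 left.
Clinic B: +12 to 13 (cap) — 26 left.
Clinic Q: +14 to 14 (cap) — 12 left.
Clinic N: +8 to 11 (cap) — 4 left.
Clinic H takes 3 more to reach its cap of 6 — 1 left.
Clinic K: +1 (room for 5) → 1. Pool exhausted.
Total = 30×6 + 140×13 + 20×1 + 60×11 + 170×14 + 100×14 = 6460.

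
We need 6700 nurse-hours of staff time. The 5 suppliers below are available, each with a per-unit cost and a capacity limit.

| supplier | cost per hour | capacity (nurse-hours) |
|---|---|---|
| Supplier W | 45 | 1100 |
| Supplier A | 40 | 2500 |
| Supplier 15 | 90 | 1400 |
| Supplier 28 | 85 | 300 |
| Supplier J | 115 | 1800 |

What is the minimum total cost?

462000

Fill from the cheapest supplier first.
Supplier A (40): use full 2500 — 4200 nurse-hours to go.
Supplier W (45): use full 1100 — 3100 nurse-hours to go.
Supplier 28 at 85: take all 300 nurse-hours — 2800 still needed.
Take 1400 from Supplier 15 at 90 — need 1400 more.
Take 1400 from Supplier J at 115 to finish.
Cost = 2500×40 + 1100×45 + 300×85 + 1400×90 + 1400×115 = 462000.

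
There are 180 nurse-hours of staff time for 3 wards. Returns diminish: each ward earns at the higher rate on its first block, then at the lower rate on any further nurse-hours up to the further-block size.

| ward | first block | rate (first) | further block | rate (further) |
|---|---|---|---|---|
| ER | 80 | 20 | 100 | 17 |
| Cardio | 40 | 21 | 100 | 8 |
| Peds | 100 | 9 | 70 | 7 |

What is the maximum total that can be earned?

3460

Order all 6 blocks by rate: Cardio/tier1 21 > ER/tier1 20 > ER/tier2 17 > Peds/tier1 9 > Cardio/tier2 8 > Peds/tier2 7.
Fill Cardio tier1 block (40 at 21) → 140 left.
Fill ER tier1 block (80 at 20) → 60 left.
ER tier2 at 17: only 60 left, fill 60.
Total = 21×40 + 20×80 + 17×60 = 3460.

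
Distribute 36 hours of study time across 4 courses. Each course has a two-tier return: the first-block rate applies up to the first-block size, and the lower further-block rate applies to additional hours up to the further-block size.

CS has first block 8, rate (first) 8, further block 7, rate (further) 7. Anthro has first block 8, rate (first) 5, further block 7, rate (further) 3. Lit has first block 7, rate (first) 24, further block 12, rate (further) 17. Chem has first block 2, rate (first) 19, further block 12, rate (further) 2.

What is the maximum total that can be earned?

523

Treat each block as its own option and order by rate: Lit/tier1 24 > Chem/tier1 19 > Lit/tier2 17 > CS/tier1 8 > CS/tier2 7 > Anthro/tier1 5 > Anthro/tier2 3 > Chem/tier2 2.
Lit/tier1 (24): +7 ; 29 left.
Chem/tier1 (19): +2 ; 27 left.
Lit/tier2 (17): +12 ; 15 left.
CS/tier1 (8): +8 ; 7 left.
CS/tier2 (7): +7 ; 0 left.
Total = 24×7 + 19×2 + 17×12 + 8×8 + 7×7 = 523.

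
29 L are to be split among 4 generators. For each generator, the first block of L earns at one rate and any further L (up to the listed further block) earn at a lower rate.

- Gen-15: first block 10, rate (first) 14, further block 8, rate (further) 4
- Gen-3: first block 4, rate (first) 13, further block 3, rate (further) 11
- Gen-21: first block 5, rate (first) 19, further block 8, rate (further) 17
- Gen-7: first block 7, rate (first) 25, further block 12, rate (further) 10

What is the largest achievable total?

Treat each block as its own option and order by rate: Gen-7/T1 25 > Gen-21/T1 19 > Gen-21/T2 17 > Gen-15/T1 14 > Gen-3/T1 13 > Gen-3/T2 11 > Gen-7/T2 10 > Gen-15/T2 4.
Gen-7/T1 (25): +7 — 22 left.
Gen-21/T1 (19): +5 — 17 left.
Gen-21/T2 (17): +8 — 9 left.
9 remain; put them into Gen-15 T1 at 14.
Total = 25×7 + 19×5 + 17×8 + 14×9 = 532.

532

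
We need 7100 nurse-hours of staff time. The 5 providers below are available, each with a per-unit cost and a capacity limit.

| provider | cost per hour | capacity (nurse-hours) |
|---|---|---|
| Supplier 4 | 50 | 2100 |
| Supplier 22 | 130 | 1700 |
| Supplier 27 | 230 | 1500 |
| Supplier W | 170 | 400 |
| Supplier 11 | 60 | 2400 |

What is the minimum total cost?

653000

Fill from the cheapest provider first.
Supplier 4 (50): use full 2100 — 5000 nurse-hours to go.
Supplier 11 (60): use full 2400 — 2600 nurse-hours to go.
Supplier 22 at 130: take all 1700 nurse-hours — 900 still needed.
Take 400 from Supplier W at 170 — need 500 more.
Supplier 27 at 230: take 500 of its 1500 — requirement met.
Cost = 2100×50 + 2400×60 + 1700×130 + 400×170 + 500×230 = 653000.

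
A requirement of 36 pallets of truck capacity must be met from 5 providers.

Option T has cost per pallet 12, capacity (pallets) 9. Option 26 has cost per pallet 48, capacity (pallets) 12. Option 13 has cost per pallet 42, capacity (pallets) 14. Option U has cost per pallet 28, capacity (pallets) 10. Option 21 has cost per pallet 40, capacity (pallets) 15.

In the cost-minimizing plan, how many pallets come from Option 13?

Fill from the cheapest provider first.
Option T (12): use full 9 ; 27 pallets to go.
Take 10 from Option U at 28 ; need 17 more.
Option 21 (40): use full 15 ; 2 pallets to go.
Option 13 (42): take the remaining 2 ; done.
Option 26: unused.

2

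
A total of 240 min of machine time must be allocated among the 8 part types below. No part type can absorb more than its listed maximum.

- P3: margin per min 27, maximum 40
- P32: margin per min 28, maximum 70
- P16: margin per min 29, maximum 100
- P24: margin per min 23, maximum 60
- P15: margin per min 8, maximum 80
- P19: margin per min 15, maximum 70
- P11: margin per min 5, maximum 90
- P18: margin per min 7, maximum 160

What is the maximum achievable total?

6630

Highest margin per min first: P16 29 > P32 28 > P3 27 > P24 23 > P19 15 > P15 8 > P18 7 > P11 5.
P16 takes 100 to reach its cap of 100 ; 140 left.
P32 takes 70 to reach its cap of 70 ; 70 left.
P3: +40 to 40 (cap) ; 30 left.
Only 30 left; P24 takes them to reach 30.
Total = 27×40 + 28×70 + 29×100 + 23×30 = 6630.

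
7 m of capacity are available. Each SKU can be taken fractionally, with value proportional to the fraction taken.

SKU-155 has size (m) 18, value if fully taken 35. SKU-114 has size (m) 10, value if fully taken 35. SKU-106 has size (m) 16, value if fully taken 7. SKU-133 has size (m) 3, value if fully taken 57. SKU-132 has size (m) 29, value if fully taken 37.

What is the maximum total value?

71

Best value per unit of size first: SKU-133 57/3≈19, SKU-114 35/10≈3.5, SKU-155 35/18≈1.94, SKU-132 37/29≈1.28, SKU-106 7/16≈0.438.
SKU-133: take in full, 3 m for value 57 ; 4 left.
Fill the last 4 m with part of SKU-114: 4/10 of it earns 14.
Total value = 71.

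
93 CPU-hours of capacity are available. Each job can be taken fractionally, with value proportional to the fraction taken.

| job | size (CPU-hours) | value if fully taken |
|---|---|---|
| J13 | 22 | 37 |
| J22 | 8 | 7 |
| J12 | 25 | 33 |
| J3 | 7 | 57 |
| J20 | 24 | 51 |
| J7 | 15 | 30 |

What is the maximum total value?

Rank by value-to-size ratio: J3 57/7≈8.14, J20 51/24≈2.12, J7 30/15≈2, J13 37/22≈1.68, J12 33/25≈1.32, J22 7/8≈0.875.
Take all of J3 (7 CPU-hours, value 57) → 86 CPU-hours left.
All 24 CPU-hours of J20 fit (value 51) → 62 remain.
All 15 CPU-hours of J7 fit (value 30) → 47 remain.
J13: take in full, 22 CPU-hours for value 37 → 25 left.
All 25 CPU-hours of J12 fit (value 33) → 0 remain.
Total value = 208.

208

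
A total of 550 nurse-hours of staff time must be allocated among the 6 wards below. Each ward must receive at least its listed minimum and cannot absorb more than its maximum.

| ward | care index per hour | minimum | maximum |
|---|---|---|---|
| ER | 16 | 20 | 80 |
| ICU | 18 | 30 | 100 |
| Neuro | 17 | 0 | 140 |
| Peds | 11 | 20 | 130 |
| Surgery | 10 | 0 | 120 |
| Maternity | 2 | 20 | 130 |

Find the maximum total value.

Meeting every minimum uses 20+30+0+20+0+20 = 90 nurse-hours, leaving 460.
Order the wards by care index per hour: ICU 18 > Neuro 17 > ER 16 > Peds 11 > Surgery 10 > Maternity 2.
ICU takes 70 more to reach its cap of 100 ; 390 left.
Neuro: +140 to 140 (cap) ; 250 left.
Give ER 60 more to hit its cap of 80 ; 190 left.
Peds takes 110 more to reach its cap of 130 ; 80 left.
Surgery: +80 (room for 120) → 80. Pool exhausted.
Total = 16×80 + 18×100 + 17×140 + 11×130 + 10×80 + 2×20 = 7730.

7730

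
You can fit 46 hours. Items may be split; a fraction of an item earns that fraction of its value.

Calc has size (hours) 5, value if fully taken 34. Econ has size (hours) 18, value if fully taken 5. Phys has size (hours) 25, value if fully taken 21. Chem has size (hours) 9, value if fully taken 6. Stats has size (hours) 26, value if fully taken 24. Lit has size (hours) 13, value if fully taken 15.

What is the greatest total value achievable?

Rank by value-to-size ratio: Calc 34/5≈6.8, Lit 15/13≈1.15, Stats 24/26≈0.923, Phys 21/25≈0.84, Chem 6/9≈0.667, Econ 5/18≈0.278.
Calc: take in full, 5 hours for value 34 → 41 left.
All 13 hours of Lit fit (value 15) → 28 remain.
All 26 hours of Stats fit (value 24) → 2 remain.
Fill the last 2 hours with part of Phys: 2/25 of it earns 1.68.
Total value = 74.68.

74.68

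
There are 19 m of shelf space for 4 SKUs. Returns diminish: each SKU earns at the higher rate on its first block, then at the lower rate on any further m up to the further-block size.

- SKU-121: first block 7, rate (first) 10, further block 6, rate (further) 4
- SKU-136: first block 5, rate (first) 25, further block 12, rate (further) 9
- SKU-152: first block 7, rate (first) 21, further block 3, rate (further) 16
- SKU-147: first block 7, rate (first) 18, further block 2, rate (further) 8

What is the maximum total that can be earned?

398

Treat each block as its own option and order by rate: SKU-136/tier1 25 > SKU-152/tier1 21 > SKU-147/tier1 18 > SKU-152/tier2 16 > SKU-121/tier1 10 > SKU-136/tier2 9 > SKU-147/tier2 8 > SKU-121/tier2 4.
Fill SKU-136 tier1 block (5 at 25) ; 14 left.
Fill SKU-152 tier1 block (7 at 21) ; 7 left.
SKU-147 tier1 at 18: fill all 7 ; 0 left.
Total = 25×5 + 21×7 + 18×7 = 398.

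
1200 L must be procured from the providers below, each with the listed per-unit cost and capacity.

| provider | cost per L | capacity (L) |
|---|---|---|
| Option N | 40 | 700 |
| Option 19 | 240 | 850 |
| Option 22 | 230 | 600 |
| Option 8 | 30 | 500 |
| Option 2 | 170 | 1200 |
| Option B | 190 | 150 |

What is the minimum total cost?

43000

Cheapest first:
Option 8 (30): use full 500 → 700 L to go.
Option N at 40: take all 700 L → 0 still needed.
Option 2, Option B, Option 22, Option 19: unused.
Cost = 500×30 + 700×40 = 43000.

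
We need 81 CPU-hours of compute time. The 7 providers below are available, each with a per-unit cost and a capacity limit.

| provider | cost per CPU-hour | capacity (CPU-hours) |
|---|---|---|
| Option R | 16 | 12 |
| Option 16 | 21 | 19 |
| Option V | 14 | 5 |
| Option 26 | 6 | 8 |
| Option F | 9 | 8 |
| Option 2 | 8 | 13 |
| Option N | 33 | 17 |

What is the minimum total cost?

1413

Fill from the cheapest provider first.
Option 26 at 6: take all 8 CPU-hours — 73 still needed.
Option 2 (8): use full 13 — 60 CPU-hours to go.
Option F (9): use full 8 — 52 CPU-hours to go.
Take 5 from Option V at 14 — need 47 more.
Option R at 16: take all 12 CPU-hours — 35 still needed.
Option 16 (21): use full 19 — 16 CPU-hours to go.
Option N (33): take the remaining 16 — done.
Cost = 8×6 + 13×8 + 8×9 + 5×14 + 12×16 + 19×21 + 16×33 = 1413.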